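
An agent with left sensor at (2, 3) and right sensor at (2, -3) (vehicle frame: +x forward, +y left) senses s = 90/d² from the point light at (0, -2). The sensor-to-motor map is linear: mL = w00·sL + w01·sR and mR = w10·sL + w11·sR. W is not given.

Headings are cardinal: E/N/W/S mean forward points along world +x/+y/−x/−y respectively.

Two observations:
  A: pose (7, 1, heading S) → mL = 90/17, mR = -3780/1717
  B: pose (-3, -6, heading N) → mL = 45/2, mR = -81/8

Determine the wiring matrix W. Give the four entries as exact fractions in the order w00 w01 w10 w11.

obs A: pose=(7,1,S) → sL=90/101, sR=90/17, mL=90/17, mR=-3780/1717
obs B: pose=(-3,-6,N) → sL=9/4, sR=45/2, mL=45/2, mR=-81/8
sensor matrix S = [[90/101, 90/17], [9/4, 45/2]]; det S = 27945/3434
solve [mL_A; mL_B] = S·[w00; w01] and [mR_A; mR_B] = S·[w10; w11]:
  w00 = 0, w01 = 1, w10 = 1/2, w11 = -1/2

0 1 1/2 -1/2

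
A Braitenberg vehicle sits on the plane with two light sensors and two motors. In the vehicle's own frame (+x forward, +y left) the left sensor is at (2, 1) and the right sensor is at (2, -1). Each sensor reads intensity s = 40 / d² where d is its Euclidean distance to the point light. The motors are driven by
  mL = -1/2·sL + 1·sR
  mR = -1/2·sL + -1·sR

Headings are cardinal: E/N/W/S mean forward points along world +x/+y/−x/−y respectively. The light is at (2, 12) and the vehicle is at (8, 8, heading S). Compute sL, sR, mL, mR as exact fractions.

8/17 40/61 436/1037 -924/1037

left sensor world pos  = (9, 6); dL² = 85
right sensor world pos = (7, 6); dR² = 61
sL = 40/85 = 8/17
sR = 40/61 = 40/61
mL = -1/2·sL + 1·sR = 436/1037
mR = -1/2·sL + -1·sR = -924/1037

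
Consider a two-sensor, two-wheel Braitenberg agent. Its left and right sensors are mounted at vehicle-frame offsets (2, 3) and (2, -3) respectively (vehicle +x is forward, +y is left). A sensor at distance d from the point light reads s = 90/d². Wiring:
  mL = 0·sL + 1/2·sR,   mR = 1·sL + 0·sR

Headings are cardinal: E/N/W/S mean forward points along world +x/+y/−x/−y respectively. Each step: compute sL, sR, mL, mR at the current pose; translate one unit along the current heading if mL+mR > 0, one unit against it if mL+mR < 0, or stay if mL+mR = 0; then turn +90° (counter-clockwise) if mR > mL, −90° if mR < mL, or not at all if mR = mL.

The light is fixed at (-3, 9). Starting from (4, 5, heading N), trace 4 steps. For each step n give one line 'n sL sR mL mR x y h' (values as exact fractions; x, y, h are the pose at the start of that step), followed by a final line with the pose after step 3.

0 9/2 45/52 45/104 9/2 4 5 N
1 90/61 18/5 9/5 90/61 4 6 W
2 9 45/41 45/82 9 3 6 N
3 90/41 90/17 45/17 90/41 3 7 W
final 2 7 N

n=0: pose=(4,5,N); sL=9/2, sR=45/52; mL=45/104, mR=9/2; mL+mR=513/104 → advance +1; mR−mL=423/104 → turn +1·90°
n=1: pose=(4,6,W); sL=90/61, sR=18/5; mL=9/5, mR=90/61; mL+mR=999/305 → advance +1; mR−mL=-99/305 → turn -1·90°
n=2: pose=(3,6,N); sL=9, sR=45/41; mL=45/82, mR=9; mL+mR=783/82 → advance +1; mR−mL=693/82 → turn +1·90°
n=3: pose=(3,7,W); sL=90/41, sR=90/17; mL=45/17, mR=90/41; mL+mR=3375/697 → advance +1; mR−mL=-315/697 → turn -1·90°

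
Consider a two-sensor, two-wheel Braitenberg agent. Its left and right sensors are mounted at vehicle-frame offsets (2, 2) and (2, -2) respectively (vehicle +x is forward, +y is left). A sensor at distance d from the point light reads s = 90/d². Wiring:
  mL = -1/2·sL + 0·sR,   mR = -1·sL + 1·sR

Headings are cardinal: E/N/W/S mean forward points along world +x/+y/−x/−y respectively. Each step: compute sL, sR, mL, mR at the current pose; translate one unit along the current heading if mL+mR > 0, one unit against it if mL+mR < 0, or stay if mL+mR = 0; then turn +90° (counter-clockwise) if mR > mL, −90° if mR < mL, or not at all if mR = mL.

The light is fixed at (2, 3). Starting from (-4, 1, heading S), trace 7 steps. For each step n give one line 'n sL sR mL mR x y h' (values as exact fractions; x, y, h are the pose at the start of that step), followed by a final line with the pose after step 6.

0 45/16 9/8 -45/32 -27/16 -4 1 S
1 90/73 18/13 -45/73 144/949 -4 2 W
2 5 45/29 -5/2 -100/29 -3 2 S
3 90/53 90/53 -45/53 0 -3 3 W
4 45/4 9/4 -45/8 -9 -2 3 S
5 90/37 2 -45/37 -16/37 -2 4 W
6 45 45/13 -45/2 -540/13 -1 4 S
final -1 5 W

n=0: pose=(-4,1,S); sL=45/16, sR=9/8; mL=-45/32, mR=-27/16; mL+mR=-99/32 → advance -1; mR−mL=-9/32 → turn -1·90°
n=1: pose=(-4,2,W); sL=90/73, sR=18/13; mL=-45/73, mR=144/949; mL+mR=-441/949 → advance -1; mR−mL=729/949 → turn +1·90°
n=2: pose=(-3,2,S); sL=5, sR=45/29; mL=-5/2, mR=-100/29; mL+mR=-345/58 → advance -1; mR−mL=-55/58 → turn -1·90°
n=3: pose=(-3,3,W); sL=90/53, sR=90/53; mL=-45/53, mR=0; mL+mR=-45/53 → advance -1; mR−mL=45/53 → turn +1·90°
n=4: pose=(-2,3,S); sL=45/4, sR=9/4; mL=-45/8, mR=-9; mL+mR=-117/8 → advance -1; mR−mL=-27/8 → turn -1·90°
n=5: pose=(-2,4,W); sL=90/37, sR=2; mL=-45/37, mR=-16/37; mL+mR=-61/37 → advance -1; mR−mL=29/37 → turn +1·90°
n=6: pose=(-1,4,S); sL=45, sR=45/13; mL=-45/2, mR=-540/13; mL+mR=-1665/26 → advance -1; mR−mL=-495/26 → turn -1·90°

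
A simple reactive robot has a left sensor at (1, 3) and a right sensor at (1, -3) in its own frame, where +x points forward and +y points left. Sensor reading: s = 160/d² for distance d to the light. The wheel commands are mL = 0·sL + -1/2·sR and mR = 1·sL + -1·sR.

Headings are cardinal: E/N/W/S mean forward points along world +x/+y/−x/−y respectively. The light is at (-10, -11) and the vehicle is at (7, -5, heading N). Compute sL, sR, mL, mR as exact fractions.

32/49 160/449 -80/449 6528/22001

left sensor world pos  = (4, -4); dL² = 245
right sensor world pos = (10, -4); dR² = 449
sL = 160/245 = 32/49
sR = 160/449 = 160/449
mL = 0·sL + -1/2·sR = -80/449
mR = 1·sL + -1·sR = 6528/22001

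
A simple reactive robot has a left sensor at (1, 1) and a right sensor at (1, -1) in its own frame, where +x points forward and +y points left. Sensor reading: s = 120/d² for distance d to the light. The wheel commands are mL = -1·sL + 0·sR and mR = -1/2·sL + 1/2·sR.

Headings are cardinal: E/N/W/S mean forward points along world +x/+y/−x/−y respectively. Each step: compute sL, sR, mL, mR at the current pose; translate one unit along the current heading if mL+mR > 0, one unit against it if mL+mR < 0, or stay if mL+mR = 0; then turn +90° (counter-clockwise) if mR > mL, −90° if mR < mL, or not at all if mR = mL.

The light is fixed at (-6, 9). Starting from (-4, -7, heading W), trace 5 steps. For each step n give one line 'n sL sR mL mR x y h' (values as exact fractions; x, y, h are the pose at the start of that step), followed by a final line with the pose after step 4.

n=0: pose=(-4,-7,W); sL=12/29, sR=60/113; mL=-12/29, mR=192/3277; mL+mR=-1164/3277 → advance -1; mR−mL=1548/3277 → turn +1·90°
n=1: pose=(-3,-7,S); sL=24/61, sR=120/293; mL=-24/61, mR=144/17873; mL+mR=-6888/17873 → advance -1; mR−mL=7176/17873 → turn +1·90°
n=2: pose=(-3,-6,E); sL=30/53, sR=15/34; mL=-30/53, mR=-225/3604; mL+mR=-2265/3604 → advance -1; mR−mL=1815/3604 → turn +1·90°
n=3: pose=(-4,-6,N); sL=120/197, sR=24/41; mL=-120/197, mR=-96/8077; mL+mR=-5016/8077 → advance -1; mR−mL=4824/8077 → turn +1·90°
n=4: pose=(-4,-7,W); sL=12/29, sR=60/113; mL=-12/29, mR=192/3277; mL+mR=-1164/3277 → advance -1; mR−mL=1548/3277 → turn +1·90°

0 12/29 60/113 -12/29 192/3277 -4 -7 W
1 24/61 120/293 -24/61 144/17873 -3 -7 S
2 30/53 15/34 -30/53 -225/3604 -3 -6 E
3 120/197 24/41 -120/197 -96/8077 -4 -6 N
4 12/29 60/113 -12/29 192/3277 -4 -7 W
final -3 -7 S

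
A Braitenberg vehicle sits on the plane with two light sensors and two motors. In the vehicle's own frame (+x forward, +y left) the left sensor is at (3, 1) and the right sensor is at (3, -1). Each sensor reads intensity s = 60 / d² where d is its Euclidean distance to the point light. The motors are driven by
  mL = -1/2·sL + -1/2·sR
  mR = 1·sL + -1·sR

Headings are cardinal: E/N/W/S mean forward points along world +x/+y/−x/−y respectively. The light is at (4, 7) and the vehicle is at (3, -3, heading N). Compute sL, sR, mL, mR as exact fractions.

left sensor world pos  = (2, 0); dL² = 53
right sensor world pos = (4, 0); dR² = 49
sL = 60/53 = 60/53
sR = 60/49 = 60/49
mL = -1/2·sL + -1/2·sR = -3060/2597
mR = 1·sL + -1·sR = -240/2597

60/53 60/49 -3060/2597 -240/2597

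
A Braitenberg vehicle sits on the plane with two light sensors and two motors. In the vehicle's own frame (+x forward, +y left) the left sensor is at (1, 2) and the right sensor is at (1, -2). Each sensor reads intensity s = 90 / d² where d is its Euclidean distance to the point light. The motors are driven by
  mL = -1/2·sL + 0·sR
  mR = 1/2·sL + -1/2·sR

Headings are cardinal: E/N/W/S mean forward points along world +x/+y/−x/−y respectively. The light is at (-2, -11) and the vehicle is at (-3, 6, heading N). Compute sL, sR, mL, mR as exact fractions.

left sensor world pos  = (-5, 7); dL² = 333
right sensor world pos = (-1, 7); dR² = 325
sL = 90/333 = 10/37
sR = 90/325 = 18/65
mL = -1/2·sL + 0·sR = -5/37
mR = 1/2·sL + -1/2·sR = -8/2405

10/37 18/65 -5/37 -8/2405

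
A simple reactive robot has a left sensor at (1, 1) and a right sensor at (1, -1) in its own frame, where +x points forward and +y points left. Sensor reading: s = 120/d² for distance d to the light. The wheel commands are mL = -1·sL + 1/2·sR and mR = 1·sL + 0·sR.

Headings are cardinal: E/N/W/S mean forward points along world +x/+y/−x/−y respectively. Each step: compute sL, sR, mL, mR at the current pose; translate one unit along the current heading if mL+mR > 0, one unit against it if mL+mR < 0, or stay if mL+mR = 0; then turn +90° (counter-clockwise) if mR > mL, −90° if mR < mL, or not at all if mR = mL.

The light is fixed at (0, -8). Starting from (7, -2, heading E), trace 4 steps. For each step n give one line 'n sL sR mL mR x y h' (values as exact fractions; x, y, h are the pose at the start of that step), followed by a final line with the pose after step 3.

0 120/113 120/89 -3900/10057 120/113 7 -2 E
1 60/49 12/13 -486/637 60/49 8 -2 N
2 24/17 120/113 -1692/1921 24/17 8 -1 W
3 6/5 5/3 -11/30 6/5 7 -1 S
final 7 -2 E

n=0: pose=(7,-2,E); sL=120/113, sR=120/89; mL=-3900/10057, mR=120/113; mL+mR=60/89 → advance +1; mR−mL=14580/10057 → turn +1·90°
n=1: pose=(8,-2,N); sL=60/49, sR=12/13; mL=-486/637, mR=60/49; mL+mR=6/13 → advance +1; mR−mL=1266/637 → turn +1·90°
n=2: pose=(8,-1,W); sL=24/17, sR=120/113; mL=-1692/1921, mR=24/17; mL+mR=60/113 → advance +1; mR−mL=4404/1921 → turn +1·90°
n=3: pose=(7,-1,S); sL=6/5, sR=5/3; mL=-11/30, mR=6/5; mL+mR=5/6 → advance +1; mR−mL=47/30 → turn +1·90°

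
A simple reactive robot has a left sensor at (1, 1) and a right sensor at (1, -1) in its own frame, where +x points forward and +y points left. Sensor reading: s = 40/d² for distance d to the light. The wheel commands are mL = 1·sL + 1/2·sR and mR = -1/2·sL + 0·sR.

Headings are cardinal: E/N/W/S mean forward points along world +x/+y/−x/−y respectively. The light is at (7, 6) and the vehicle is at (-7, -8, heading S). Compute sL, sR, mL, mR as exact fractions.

left sensor world pos  = (-6, -9); dL² = 394
right sensor world pos = (-8, -9); dR² = 450
sL = 40/394 = 20/197
sR = 40/450 = 4/45
mL = 1·sL + 1/2·sR = 1294/8865
mR = -1/2·sL + 0·sR = -10/197

20/197 4/45 1294/8865 -10/197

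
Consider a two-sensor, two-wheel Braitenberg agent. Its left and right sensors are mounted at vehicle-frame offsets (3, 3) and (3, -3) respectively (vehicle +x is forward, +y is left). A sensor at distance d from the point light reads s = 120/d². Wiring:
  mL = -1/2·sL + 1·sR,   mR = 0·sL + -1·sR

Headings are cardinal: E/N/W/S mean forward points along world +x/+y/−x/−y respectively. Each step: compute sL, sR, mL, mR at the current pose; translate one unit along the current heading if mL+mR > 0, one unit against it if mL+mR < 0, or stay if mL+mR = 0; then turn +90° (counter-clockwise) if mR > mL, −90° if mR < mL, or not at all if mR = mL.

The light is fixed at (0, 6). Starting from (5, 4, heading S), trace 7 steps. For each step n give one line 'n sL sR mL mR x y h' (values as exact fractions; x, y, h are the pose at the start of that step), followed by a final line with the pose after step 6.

0 120/89 120/29 8940/2581 -120/29 5 4 S
1 6 15 12 -15 5 5 W
2 120/13 24/17 -708/221 -24/17 6 5 N
3 60/17 12 174/17 -12 6 4 W
4 120/17 120/101 -4020/1717 -120/101 7 4 N
5 30/13 15/2 165/26 -15/2 7 3 W
6 24/5 120/121 -852/605 -120/121 8 3 N
final 8 2 W

n=0: pose=(5,4,S); sL=120/89, sR=120/29; mL=8940/2581, mR=-120/29; mL+mR=-60/89 → advance -1; mR−mL=-19620/2581 → turn -1·90°
n=1: pose=(5,5,W); sL=6, sR=15; mL=12, mR=-15; mL+mR=-3 → advance -1; mR−mL=-27 → turn -1·90°
n=2: pose=(6,5,N); sL=120/13, sR=24/17; mL=-708/221, mR=-24/17; mL+mR=-60/13 → advance -1; mR−mL=396/221 → turn +1·90°
n=3: pose=(6,4,W); sL=60/17, sR=12; mL=174/17, mR=-12; mL+mR=-30/17 → advance -1; mR−mL=-378/17 → turn -1·90°
n=4: pose=(7,4,N); sL=120/17, sR=120/101; mL=-4020/1717, mR=-120/101; mL+mR=-60/17 → advance -1; mR−mL=1980/1717 → turn +1·90°
n=5: pose=(7,3,W); sL=30/13, sR=15/2; mL=165/26, mR=-15/2; mL+mR=-15/13 → advance -1; mR−mL=-180/13 → turn -1·90°
n=6: pose=(8,3,N); sL=24/5, sR=120/121; mL=-852/605, mR=-120/121; mL+mR=-12/5 → advance -1; mR−mL=252/605 → turn +1·90°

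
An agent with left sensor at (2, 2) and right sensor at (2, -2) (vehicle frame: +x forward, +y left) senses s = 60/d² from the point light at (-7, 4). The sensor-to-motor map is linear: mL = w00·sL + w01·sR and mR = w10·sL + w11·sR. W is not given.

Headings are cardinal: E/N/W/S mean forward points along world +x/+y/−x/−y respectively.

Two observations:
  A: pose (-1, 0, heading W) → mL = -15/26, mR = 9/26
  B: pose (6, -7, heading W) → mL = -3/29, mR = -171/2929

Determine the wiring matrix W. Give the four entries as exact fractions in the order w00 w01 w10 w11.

obs A: pose=(-1,0,W) → sL=15/13, sR=3, mL=-15/26, mR=9/26
obs B: pose=(6,-7,W) → sL=6/29, sR=30/101, mL=-3/29, mR=-171/2929
sensor matrix S = [[15/13, 3], [6/29, 30/101]]; det S = -10584/38077
solve [mL_A; mL_B] = S·[w00; w01] and [mR_A; mR_B] = S·[w10; w11]:
  w00 = -1/2, w01 = 0, w10 = -1, w11 = 1/2

-1/2 0 -1 1/2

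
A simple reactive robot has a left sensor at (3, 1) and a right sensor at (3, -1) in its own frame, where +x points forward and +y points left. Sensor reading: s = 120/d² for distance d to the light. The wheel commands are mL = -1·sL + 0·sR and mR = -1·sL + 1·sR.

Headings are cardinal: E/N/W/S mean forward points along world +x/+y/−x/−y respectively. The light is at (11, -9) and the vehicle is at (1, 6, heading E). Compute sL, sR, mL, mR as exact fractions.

24/61 24/49 -24/61 288/2989

left sensor world pos  = (4, 7); dL² = 305
right sensor world pos = (4, 5); dR² = 245
sL = 120/305 = 24/61
sR = 120/245 = 24/49
mL = -1·sL + 0·sR = -24/61
mR = -1·sL + 1·sR = 288/2989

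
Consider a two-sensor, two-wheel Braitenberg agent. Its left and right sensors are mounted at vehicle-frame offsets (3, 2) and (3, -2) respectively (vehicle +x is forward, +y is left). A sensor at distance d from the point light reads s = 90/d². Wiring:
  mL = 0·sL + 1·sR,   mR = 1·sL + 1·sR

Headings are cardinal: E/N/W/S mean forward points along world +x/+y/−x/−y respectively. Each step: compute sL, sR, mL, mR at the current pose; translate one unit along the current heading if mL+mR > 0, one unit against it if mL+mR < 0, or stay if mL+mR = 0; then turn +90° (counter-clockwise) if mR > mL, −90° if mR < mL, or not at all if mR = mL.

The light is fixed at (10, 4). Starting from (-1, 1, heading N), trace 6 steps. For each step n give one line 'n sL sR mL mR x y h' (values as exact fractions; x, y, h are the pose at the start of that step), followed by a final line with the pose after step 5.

n=0: pose=(-1,1,N); sL=90/169, sR=10/9; mL=10/9, mR=2500/1521; mL+mR=4190/1521 → advance +1; mR−mL=90/169 → turn +1·90°
n=1: pose=(-1,2,W); sL=45/106, sR=45/98; mL=45/98, mR=2295/2597; mL+mR=6975/5194 → advance +1; mR−mL=45/106 → turn +1·90°
n=2: pose=(-2,2,S); sL=18/25, sR=90/221; mL=90/221, mR=6228/5525; mL+mR=8478/5525 → advance +1; mR−mL=18/25 → turn +1·90°
n=3: pose=(-2,1,E); sL=45/41, sR=45/53; mL=45/53, mR=4230/2173; mL+mR=6075/2173 → advance +1; mR−mL=45/41 → turn +1·90°
n=4: pose=(-1,1,N); sL=90/169, sR=10/9; mL=10/9, mR=2500/1521; mL+mR=4190/1521 → advance +1; mR−mL=90/169 → turn +1·90°
n=5: pose=(-1,2,W); sL=45/106, sR=45/98; mL=45/98, mR=2295/2597; mL+mR=6975/5194 → advance +1; mR−mL=45/106 → turn +1·90°

0 90/169 10/9 10/9 2500/1521 -1 1 N
1 45/106 45/98 45/98 2295/2597 -1 2 W
2 18/25 90/221 90/221 6228/5525 -2 2 S
3 45/41 45/53 45/53 4230/2173 -2 1 E
4 90/169 10/9 10/9 2500/1521 -1 1 N
5 45/106 45/98 45/98 2295/2597 -1 2 W
final -2 2 S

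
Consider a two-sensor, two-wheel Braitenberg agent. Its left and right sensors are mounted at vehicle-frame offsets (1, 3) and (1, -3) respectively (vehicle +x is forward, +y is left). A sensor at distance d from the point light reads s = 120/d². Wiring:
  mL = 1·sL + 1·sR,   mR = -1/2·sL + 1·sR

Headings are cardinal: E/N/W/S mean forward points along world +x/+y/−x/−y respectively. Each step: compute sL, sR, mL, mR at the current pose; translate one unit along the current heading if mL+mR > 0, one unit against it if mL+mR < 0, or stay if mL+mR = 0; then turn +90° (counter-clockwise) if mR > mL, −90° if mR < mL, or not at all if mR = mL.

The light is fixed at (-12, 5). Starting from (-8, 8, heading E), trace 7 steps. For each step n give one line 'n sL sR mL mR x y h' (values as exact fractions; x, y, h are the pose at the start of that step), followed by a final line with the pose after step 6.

n=0: pose=(-8,8,E); sL=120/61, sR=24/5; mL=2064/305, mR=1164/305; mL+mR=3228/305 → advance +1; mR−mL=-180/61 → turn -1·90°
n=1: pose=(-7,8,S); sL=30/17, sR=15; mL=285/17, mR=240/17; mL+mR=525/17 → advance +1; mR−mL=-45/17 → turn -1·90°
n=2: pose=(-7,7,W); sL=120/17, sR=120/41; mL=6960/697, mR=-420/697; mL+mR=6540/697 → advance +1; mR−mL=-180/17 → turn -1·90°
n=3: pose=(-8,7,N); sL=12, sR=60/29; mL=408/29, mR=-114/29; mL+mR=294/29 → advance +1; mR−mL=-18 → turn -1·90°
n=4: pose=(-8,8,E); sL=120/61, sR=24/5; mL=2064/305, mR=1164/305; mL+mR=3228/305 → advance +1; mR−mL=-180/61 → turn -1·90°
n=5: pose=(-7,8,S); sL=30/17, sR=15; mL=285/17, mR=240/17; mL+mR=525/17 → advance +1; mR−mL=-45/17 → turn -1·90°
n=6: pose=(-7,7,W); sL=120/17, sR=120/41; mL=6960/697, mR=-420/697; mL+mR=6540/697 → advance +1; mR−mL=-180/17 → turn -1·90°

0 120/61 24/5 2064/305 1164/305 -8 8 E
1 30/17 15 285/17 240/17 -7 8 S
2 120/17 120/41 6960/697 -420/697 -7 7 W
3 12 60/29 408/29 -114/29 -8 7 N
4 120/61 24/5 2064/305 1164/305 -8 8 E
5 30/17 15 285/17 240/17 -7 8 S
6 120/17 120/41 6960/697 -420/697 -7 7 W
final -8 7 N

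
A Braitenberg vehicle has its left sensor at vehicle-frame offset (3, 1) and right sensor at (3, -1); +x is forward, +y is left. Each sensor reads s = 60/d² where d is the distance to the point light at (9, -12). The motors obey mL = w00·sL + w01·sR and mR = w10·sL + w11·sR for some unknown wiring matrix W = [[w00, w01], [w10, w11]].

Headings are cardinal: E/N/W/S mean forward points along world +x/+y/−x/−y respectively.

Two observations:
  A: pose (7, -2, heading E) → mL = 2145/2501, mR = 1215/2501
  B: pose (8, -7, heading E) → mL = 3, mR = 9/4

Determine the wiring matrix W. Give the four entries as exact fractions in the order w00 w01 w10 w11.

1 1/2 -1/2 1

obs A: pose=(7,-2,E) → sL=30/61, sR=30/41, mL=2145/2501, mR=1215/2501
obs B: pose=(8,-7,E) → sL=3/2, sR=3, mL=3, mR=9/4
sensor matrix S = [[30/61, 30/41], [3/2, 3]]; det S = 945/2501
solve [mL_A; mL_B] = S·[w00; w01] and [mR_A; mR_B] = S·[w10; w11]:
  w00 = 1, w01 = 1/2, w10 = -1/2, w11 = 1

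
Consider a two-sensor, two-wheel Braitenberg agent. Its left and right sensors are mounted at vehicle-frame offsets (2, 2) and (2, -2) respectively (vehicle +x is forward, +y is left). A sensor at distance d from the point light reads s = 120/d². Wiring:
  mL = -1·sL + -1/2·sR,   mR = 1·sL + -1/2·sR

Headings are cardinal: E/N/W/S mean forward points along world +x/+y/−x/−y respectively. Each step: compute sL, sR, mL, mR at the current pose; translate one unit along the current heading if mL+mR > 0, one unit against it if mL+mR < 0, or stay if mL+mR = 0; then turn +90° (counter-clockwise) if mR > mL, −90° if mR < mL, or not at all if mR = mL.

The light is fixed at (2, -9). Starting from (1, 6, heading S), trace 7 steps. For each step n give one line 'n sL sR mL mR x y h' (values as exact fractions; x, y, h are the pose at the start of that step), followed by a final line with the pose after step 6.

0 12/17 60/89 -1578/1513 558/1513 1 6 S
1 24/65 120/197 -8628/12805 828/12805 1 7 E
2 6/17 10/27 -247/459 77/459 0 7 N
3 24/37 24/61 -1908/2257 1020/2257 0 6 W
4 12/17 60/89 -1578/1513 558/1513 1 6 S
5 24/65 120/197 -8628/12805 828/12805 1 7 E
6 6/17 10/27 -247/459 77/459 0 7 N
final 0 6 W

n=0: pose=(1,6,S); sL=12/17, sR=60/89; mL=-1578/1513, mR=558/1513; mL+mR=-60/89 → advance -1; mR−mL=24/17 → turn +1·90°
n=1: pose=(1,7,E); sL=24/65, sR=120/197; mL=-8628/12805, mR=828/12805; mL+mR=-120/197 → advance -1; mR−mL=48/65 → turn +1·90°
n=2: pose=(0,7,N); sL=6/17, sR=10/27; mL=-247/459, mR=77/459; mL+mR=-10/27 → advance -1; mR−mL=12/17 → turn +1·90°
n=3: pose=(0,6,W); sL=24/37, sR=24/61; mL=-1908/2257, mR=1020/2257; mL+mR=-24/61 → advance -1; mR−mL=48/37 → turn +1·90°
n=4: pose=(1,6,S); sL=12/17, sR=60/89; mL=-1578/1513, mR=558/1513; mL+mR=-60/89 → advance -1; mR−mL=24/17 → turn +1·90°
n=5: pose=(1,7,E); sL=24/65, sR=120/197; mL=-8628/12805, mR=828/12805; mL+mR=-120/197 → advance -1; mR−mL=48/65 → turn +1·90°
n=6: pose=(0,7,N); sL=6/17, sR=10/27; mL=-247/459, mR=77/459; mL+mR=-10/27 → advance -1; mR−mL=12/17 → turn +1·90°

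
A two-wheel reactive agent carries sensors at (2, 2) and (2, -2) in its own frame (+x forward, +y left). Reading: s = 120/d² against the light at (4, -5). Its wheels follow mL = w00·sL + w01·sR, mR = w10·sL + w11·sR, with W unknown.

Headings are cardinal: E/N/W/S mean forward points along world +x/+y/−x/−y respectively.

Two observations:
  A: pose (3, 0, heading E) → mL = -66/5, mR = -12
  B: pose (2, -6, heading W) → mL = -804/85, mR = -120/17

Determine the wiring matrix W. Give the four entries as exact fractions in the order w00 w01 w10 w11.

obs A: pose=(3,0,E) → sL=12/5, sR=12, mL=-66/5, mR=-12
obs B: pose=(2,-6,W) → sL=24/5, sR=120/17, mL=-804/85, mR=-120/17
sensor matrix S = [[12/5, 12], [24/5, 120/17]]; det S = -3456/85
solve [mL_A; mL_B] = S·[w00; w01] and [mR_A; mR_B] = S·[w10; w11]:
  w00 = -1/2, w01 = -1, w10 = 0, w11 = -1

-1/2 -1 0 -1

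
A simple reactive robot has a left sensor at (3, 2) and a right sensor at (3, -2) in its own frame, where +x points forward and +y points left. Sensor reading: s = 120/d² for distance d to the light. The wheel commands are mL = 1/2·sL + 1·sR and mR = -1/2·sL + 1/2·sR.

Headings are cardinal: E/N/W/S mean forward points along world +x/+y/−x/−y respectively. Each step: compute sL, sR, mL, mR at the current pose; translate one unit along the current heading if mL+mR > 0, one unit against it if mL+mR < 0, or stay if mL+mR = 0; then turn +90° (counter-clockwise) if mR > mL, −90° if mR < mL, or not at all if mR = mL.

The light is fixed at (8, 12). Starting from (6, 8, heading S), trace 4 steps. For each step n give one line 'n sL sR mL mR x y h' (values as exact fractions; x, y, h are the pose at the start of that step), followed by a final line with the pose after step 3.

n=0: pose=(6,8,S); sL=120/49, sR=24/13; mL=1956/637, mR=-192/637; mL+mR=36/13 → advance +1; mR−mL=-2148/637 → turn -1·90°
n=1: pose=(6,7,W); sL=60/37, sR=60/17; mL=2730/629, mR=600/629; mL+mR=90/17 → advance +1; mR−mL=-2130/629 → turn -1·90°
n=2: pose=(5,7,N); sL=120/29, sR=24; mL=756/29, mR=288/29; mL+mR=36 → advance +1; mR−mL=-468/29 → turn -1·90°
n=3: pose=(5,8,E); sL=30, sR=10/3; mL=55/3, mR=-40/3; mL+mR=5 → advance +1; mR−mL=-95/3 → turn -1·90°

0 120/49 24/13 1956/637 -192/637 6 8 S
1 60/37 60/17 2730/629 600/629 6 7 W
2 120/29 24 756/29 288/29 5 7 N
3 30 10/3 55/3 -40/3 5 8 E
final 6 8 S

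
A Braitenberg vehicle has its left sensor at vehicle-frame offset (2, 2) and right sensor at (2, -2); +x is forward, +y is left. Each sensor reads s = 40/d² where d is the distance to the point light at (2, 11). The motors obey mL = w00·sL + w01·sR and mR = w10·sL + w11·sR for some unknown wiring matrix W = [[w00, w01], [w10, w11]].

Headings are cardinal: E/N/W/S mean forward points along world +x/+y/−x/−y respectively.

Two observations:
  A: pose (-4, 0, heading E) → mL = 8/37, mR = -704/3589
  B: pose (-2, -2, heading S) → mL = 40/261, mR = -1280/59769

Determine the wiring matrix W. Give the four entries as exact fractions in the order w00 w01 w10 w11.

obs A: pose=(-4,0,E) → sL=40/97, sR=8/37, mL=8/37, mR=-704/3589
obs B: pose=(-2,-2,S) → sL=40/229, sR=40/261, mL=40/261, mR=-1280/59769
sensor matrix S = [[40/97, 8/37], [40/229, 40/261]]; det S = 5455360/214510941
solve [mL_A; mL_B] = S·[w00; w01] and [mR_A; mR_B] = S·[w10; w11]:
  w00 = 0, w01 = 1, w10 = -1, w11 = 1

0 1 -1 1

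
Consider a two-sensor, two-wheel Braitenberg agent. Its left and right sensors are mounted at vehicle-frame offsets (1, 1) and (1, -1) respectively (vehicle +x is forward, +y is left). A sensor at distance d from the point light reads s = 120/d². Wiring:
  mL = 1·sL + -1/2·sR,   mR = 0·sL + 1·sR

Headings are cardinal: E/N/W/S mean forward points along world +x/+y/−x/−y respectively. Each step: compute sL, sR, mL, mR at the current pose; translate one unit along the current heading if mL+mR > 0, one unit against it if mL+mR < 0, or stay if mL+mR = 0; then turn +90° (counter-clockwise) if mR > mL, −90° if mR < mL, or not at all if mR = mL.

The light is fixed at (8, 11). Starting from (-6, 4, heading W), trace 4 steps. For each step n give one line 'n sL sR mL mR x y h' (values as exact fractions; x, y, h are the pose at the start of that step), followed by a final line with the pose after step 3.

n=0: pose=(-6,4,W); sL=120/289, sR=40/87; mL=4660/25143, mR=40/87; mL+mR=16220/25143 → advance +1; mR−mL=2300/8381 → turn +1·90°
n=1: pose=(-7,4,S); sL=6/13, sR=3/8; mL=57/208, mR=3/8; mL+mR=135/208 → advance +1; mR−mL=21/208 → turn +1·90°
n=2: pose=(-7,3,E); sL=24/49, sR=120/277; mL=3708/13573, mR=120/277; mL+mR=9588/13573 → advance +1; mR−mL=2172/13573 → turn +1·90°
n=3: pose=(-6,3,N); sL=60/137, sR=60/109; mL=2430/14933, mR=60/109; mL+mR=10650/14933 → advance +1; mR−mL=5790/14933 → turn +1·90°

0 120/289 40/87 4660/25143 40/87 -6 4 W
1 6/13 3/8 57/208 3/8 -7 4 S
2 24/49 120/277 3708/13573 120/277 -7 3 E
3 60/137 60/109 2430/14933 60/109 -6 3 N
final -6 4 W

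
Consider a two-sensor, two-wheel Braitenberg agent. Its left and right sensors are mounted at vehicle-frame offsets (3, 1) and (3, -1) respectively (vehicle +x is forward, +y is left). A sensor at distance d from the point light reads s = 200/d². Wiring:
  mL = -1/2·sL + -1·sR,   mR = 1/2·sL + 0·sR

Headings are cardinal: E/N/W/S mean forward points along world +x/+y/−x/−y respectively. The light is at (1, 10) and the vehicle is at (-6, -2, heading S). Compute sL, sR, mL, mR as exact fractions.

left sensor world pos  = (-5, -5); dL² = 261
right sensor world pos = (-7, -5); dR² = 289
sL = 200/261 = 200/261
sR = 200/289 = 200/289
mL = -1/2·sL + -1·sR = -81100/75429
mR = 1/2·sL + 0·sR = 100/261

200/261 200/289 -81100/75429 100/261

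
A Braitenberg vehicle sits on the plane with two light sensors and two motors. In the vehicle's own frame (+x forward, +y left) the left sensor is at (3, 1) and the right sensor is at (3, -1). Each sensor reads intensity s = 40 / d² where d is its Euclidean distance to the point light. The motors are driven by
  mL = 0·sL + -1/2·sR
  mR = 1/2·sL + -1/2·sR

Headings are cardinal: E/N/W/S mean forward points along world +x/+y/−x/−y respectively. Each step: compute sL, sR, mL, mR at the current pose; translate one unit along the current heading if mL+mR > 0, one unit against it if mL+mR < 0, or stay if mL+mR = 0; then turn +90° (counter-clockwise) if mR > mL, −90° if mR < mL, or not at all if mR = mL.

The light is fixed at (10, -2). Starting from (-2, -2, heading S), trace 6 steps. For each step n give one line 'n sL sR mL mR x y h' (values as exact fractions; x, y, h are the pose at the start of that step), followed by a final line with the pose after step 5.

n=0: pose=(-2,-2,S); sL=4/13, sR=20/89; mL=-10/89, mR=48/1157; mL+mR=-82/1157 → advance -1; mR−mL=2/13 → turn +1·90°
n=1: pose=(-2,-1,E); sL=8/17, sR=40/81; mL=-20/81, mR=-16/1377; mL+mR=-356/1377 → advance -1; mR−mL=4/17 → turn +1·90°
n=2: pose=(-3,-1,N); sL=10/53, sR=1/4; mL=-1/8, mR=-13/424; mL+mR=-33/212 → advance -1; mR−mL=5/53 → turn +1·90°
n=3: pose=(-3,-2,W); sL=40/257, sR=40/257; mL=-20/257, mR=0; mL+mR=-20/257 → advance -1; mR−mL=20/257 → turn +1·90°
n=4: pose=(-2,-2,S); sL=4/13, sR=20/89; mL=-10/89, mR=48/1157; mL+mR=-82/1157 → advance -1; mR−mL=2/13 → turn +1·90°
n=5: pose=(-2,-1,E); sL=8/17, sR=40/81; mL=-20/81, mR=-16/1377; mL+mR=-356/1377 → advance -1; mR−mL=4/17 → turn +1·90°

0 4/13 20/89 -10/89 48/1157 -2 -2 S
1 8/17 40/81 -20/81 -16/1377 -2 -1 E
2 10/53 1/4 -1/8 -13/424 -3 -1 N
3 40/257 40/257 -20/257 0 -3 -2 W
4 4/13 20/89 -10/89 48/1157 -2 -2 S
5 8/17 40/81 -20/81 -16/1377 -2 -1 E
final -3 -1 N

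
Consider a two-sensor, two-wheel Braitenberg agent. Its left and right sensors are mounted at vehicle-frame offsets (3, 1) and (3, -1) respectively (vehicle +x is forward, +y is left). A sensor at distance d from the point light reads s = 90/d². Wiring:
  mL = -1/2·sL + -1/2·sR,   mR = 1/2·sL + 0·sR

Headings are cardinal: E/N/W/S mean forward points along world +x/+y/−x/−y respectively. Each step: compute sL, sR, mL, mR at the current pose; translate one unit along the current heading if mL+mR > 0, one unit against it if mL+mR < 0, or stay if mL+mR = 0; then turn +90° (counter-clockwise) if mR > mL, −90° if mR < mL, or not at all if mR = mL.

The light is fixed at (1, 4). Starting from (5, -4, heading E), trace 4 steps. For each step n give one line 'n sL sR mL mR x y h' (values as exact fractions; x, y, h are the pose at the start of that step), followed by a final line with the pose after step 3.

n=0: pose=(5,-4,E); sL=45/49, sR=9/13; mL=-513/637, mR=45/98; mL+mR=-9/26 → advance -1; mR−mL=1611/1274 → turn +1·90°
n=1: pose=(4,-4,N); sL=90/29, sR=90/41; mL=-3150/1189, mR=45/29; mL+mR=-45/41 → advance -1; mR−mL=4995/1189 → turn +1·90°
n=2: pose=(4,-5,W); sL=9/10, sR=45/32; mL=-369/320, mR=9/20; mL+mR=-45/64 → advance -1; mR−mL=513/320 → turn +1·90°
n=3: pose=(5,-5,S); sL=90/169, sR=10/17; mL=-1610/2873, mR=45/169; mL+mR=-5/17 → advance -1; mR−mL=2375/2873 → turn +1·90°

0 45/49 9/13 -513/637 45/98 5 -4 E
1 90/29 90/41 -3150/1189 45/29 4 -4 N
2 9/10 45/32 -369/320 9/20 4 -5 W
3 90/169 10/17 -1610/2873 45/169 5 -5 S
final 5 -4 E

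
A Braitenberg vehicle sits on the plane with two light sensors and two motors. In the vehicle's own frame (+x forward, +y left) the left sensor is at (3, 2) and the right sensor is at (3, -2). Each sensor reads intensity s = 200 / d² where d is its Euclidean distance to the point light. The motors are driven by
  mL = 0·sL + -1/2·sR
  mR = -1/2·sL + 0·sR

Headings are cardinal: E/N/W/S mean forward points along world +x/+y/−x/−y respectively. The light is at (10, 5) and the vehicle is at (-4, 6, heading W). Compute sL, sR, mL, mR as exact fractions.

left sensor world pos  = (-7, 4); dL² = 290
right sensor world pos = (-7, 8); dR² = 298
sL = 200/290 = 20/29
sR = 200/298 = 100/149
mL = 0·sL + -1/2·sR = -50/149
mR = -1/2·sL + 0·sR = -10/29

20/29 100/149 -50/149 -10/29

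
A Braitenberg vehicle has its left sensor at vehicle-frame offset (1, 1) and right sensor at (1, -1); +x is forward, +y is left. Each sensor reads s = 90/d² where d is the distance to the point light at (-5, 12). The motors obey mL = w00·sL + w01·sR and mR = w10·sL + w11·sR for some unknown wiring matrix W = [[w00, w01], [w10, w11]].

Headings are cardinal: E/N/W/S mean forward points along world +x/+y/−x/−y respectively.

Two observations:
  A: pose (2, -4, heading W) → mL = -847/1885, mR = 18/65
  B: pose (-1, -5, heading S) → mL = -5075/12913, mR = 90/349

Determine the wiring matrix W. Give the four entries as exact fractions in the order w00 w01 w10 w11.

-1 -1/2 1 0

obs A: pose=(2,-4,W) → sL=18/65, sR=10/29, mL=-847/1885, mR=18/65
obs B: pose=(-1,-5,S) → sL=90/349, sR=10/37, mL=-5075/12913, mR=90/349
sensor matrix S = [[18/65, 10/29], [90/349, 10/37]]; det S = -68544/4868201
solve [mL_A; mL_B] = S·[w00; w01] and [mR_A; mR_B] = S·[w10; w11]:
  w00 = -1, w01 = -1/2, w10 = 1, w11 = 0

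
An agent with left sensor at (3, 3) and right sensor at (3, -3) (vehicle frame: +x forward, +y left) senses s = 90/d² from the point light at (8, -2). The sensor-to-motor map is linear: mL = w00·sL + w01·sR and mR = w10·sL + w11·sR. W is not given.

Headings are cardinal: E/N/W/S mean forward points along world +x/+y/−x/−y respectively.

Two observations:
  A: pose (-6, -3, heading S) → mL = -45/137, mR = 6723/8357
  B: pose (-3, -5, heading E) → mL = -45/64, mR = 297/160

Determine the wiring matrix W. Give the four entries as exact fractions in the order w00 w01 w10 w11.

obs A: pose=(-6,-3,S) → sL=90/137, sR=18/61, mL=-45/137, mR=6723/8357
obs B: pose=(-3,-5,E) → sL=45/32, sR=9/10, mL=-45/64, mR=297/160
sensor matrix S = [[90/137, 18/61], [45/32, 9/10]]; det S = 23571/133712
solve [mL_A; mL_B] = S·[w00; w01] and [mR_A; mR_B] = S·[w10; w11]:
  w00 = -1/2, w01 = 0, w10 = 1, w11 = 1/2

-1/2 0 1 1/2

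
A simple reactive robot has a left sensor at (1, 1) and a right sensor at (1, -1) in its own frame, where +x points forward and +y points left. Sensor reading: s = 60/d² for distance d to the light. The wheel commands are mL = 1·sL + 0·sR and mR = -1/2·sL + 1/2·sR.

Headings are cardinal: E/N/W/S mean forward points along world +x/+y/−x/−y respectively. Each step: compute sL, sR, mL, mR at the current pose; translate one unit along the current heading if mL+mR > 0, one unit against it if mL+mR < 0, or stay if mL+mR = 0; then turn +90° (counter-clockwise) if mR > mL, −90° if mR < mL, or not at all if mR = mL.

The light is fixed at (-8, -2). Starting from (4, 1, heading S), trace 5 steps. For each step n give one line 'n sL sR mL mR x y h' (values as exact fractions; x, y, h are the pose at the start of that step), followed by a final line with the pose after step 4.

0 60/173 12/25 60/173 288/4325 4 1 S
1 30/61 6/13 30/61 -12/793 4 0 W
2 60/109 20/51 60/109 -440/5559 3 0 N
3 3/8 15/37 3/8 9/592 3 1 E
4 60/173 12/25 60/173 288/4325 4 1 S
final 4 0 W

n=0: pose=(4,1,S); sL=60/173, sR=12/25; mL=60/173, mR=288/4325; mL+mR=1788/4325 → advance +1; mR−mL=-1212/4325 → turn -1·90°
n=1: pose=(4,0,W); sL=30/61, sR=6/13; mL=30/61, mR=-12/793; mL+mR=378/793 → advance +1; mR−mL=-402/793 → turn -1·90°
n=2: pose=(3,0,N); sL=60/109, sR=20/51; mL=60/109, mR=-440/5559; mL+mR=2620/5559 → advance +1; mR−mL=-3500/5559 → turn -1·90°
n=3: pose=(3,1,E); sL=3/8, sR=15/37; mL=3/8, mR=9/592; mL+mR=231/592 → advance +1; mR−mL=-213/592 → turn -1·90°
n=4: pose=(4,1,S); sL=60/173, sR=12/25; mL=60/173, mR=288/4325; mL+mR=1788/4325 → advance +1; mR−mL=-1212/4325 → turn -1·90°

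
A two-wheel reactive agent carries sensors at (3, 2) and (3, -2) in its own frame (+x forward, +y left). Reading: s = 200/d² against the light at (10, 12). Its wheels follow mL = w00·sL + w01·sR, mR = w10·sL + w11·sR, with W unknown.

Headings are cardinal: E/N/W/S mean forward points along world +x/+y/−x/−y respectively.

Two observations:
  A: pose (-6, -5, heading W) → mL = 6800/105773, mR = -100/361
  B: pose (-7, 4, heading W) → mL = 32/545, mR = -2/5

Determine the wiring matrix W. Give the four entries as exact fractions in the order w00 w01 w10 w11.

obs A: pose=(-6,-5,W) → sL=100/361, sR=100/293, mL=6800/105773, mR=-100/361
obs B: pose=(-7,4,W) → sL=2/5, sR=50/109, mL=32/545, mR=-2/5
sensor matrix S = [[100/361, 100/293], [2/5, 50/109]]; det S = -108960/11529257
solve [mL_A; mL_B] = S·[w00; w01] and [mR_A; mR_B] = S·[w10; w11]:
  w00 = -1, w01 = 1, w10 = -1, w11 = 0

-1 1 -1 0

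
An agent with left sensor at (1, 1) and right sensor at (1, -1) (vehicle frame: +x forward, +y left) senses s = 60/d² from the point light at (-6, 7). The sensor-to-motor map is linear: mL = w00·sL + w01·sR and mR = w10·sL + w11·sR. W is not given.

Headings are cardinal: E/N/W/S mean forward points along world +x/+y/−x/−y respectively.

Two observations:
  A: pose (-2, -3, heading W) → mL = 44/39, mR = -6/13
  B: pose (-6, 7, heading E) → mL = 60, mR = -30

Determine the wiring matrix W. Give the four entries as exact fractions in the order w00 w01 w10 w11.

obs A: pose=(-2,-3,W) → sL=6/13, sR=2/3, mL=44/39, mR=-6/13
obs B: pose=(-6,7,E) → sL=30, sR=30, mL=60, mR=-30
sensor matrix S = [[6/13, 2/3], [30, 30]]; det S = -80/13
solve [mL_A; mL_B] = S·[w00; w01] and [mR_A; mR_B] = S·[w10; w11]:
  w00 = 1, w01 = 1, w10 = -1, w11 = 0

1 1 -1 0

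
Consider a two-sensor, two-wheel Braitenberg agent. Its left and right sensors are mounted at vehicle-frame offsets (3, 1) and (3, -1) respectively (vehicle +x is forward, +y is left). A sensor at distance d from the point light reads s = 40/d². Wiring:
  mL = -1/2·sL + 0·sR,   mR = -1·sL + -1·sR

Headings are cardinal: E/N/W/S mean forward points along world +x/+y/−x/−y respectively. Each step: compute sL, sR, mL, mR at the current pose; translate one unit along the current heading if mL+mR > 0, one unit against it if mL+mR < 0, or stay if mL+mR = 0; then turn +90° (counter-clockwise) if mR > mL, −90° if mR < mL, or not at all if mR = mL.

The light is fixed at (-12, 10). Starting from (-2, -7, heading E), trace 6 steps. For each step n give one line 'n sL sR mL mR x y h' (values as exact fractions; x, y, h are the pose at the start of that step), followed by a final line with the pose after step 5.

0 8/85 40/493 -4/85 -432/2465 -2 -7 E
1 2/25 5/58 -1/25 -241/1450 -3 -7 S
2 8/65 40/261 -4/65 -4688/16965 -3 -6 W
3 4/25 4/29 -2/25 -216/725 -2 -6 N
4 8/85 40/493 -4/85 -432/2465 -2 -7 E
5 2/25 5/58 -1/25 -241/1450 -3 -7 S
final -3 -6 W

n=0: pose=(-2,-7,E); sL=8/85, sR=40/493; mL=-4/85, mR=-432/2465; mL+mR=-548/2465 → advance -1; mR−mL=-316/2465 → turn -1·90°
n=1: pose=(-3,-7,S); sL=2/25, sR=5/58; mL=-1/25, mR=-241/1450; mL+mR=-299/1450 → advance -1; mR−mL=-183/1450 → turn -1·90°
n=2: pose=(-3,-6,W); sL=8/65, sR=40/261; mL=-4/65, mR=-4688/16965; mL+mR=-5732/16965 → advance -1; mR−mL=-3644/16965 → turn -1·90°
n=3: pose=(-2,-6,N); sL=4/25, sR=4/29; mL=-2/25, mR=-216/725; mL+mR=-274/725 → advance -1; mR−mL=-158/725 → turn -1·90°
n=4: pose=(-2,-7,E); sL=8/85, sR=40/493; mL=-4/85, mR=-432/2465; mL+mR=-548/2465 → advance -1; mR−mL=-316/2465 → turn -1·90°
n=5: pose=(-3,-7,S); sL=2/25, sR=5/58; mL=-1/25, mR=-241/1450; mL+mR=-299/1450 → advance -1; mR−mL=-183/1450 → turn -1·90°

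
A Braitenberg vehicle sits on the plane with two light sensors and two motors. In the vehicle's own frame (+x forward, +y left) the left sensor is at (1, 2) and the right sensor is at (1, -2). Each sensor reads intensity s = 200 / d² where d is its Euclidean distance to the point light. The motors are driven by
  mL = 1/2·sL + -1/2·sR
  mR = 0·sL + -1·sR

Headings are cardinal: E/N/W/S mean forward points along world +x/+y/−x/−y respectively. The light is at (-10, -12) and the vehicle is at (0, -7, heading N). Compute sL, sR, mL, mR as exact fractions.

left sensor world pos  = (-2, -6); dL² = 100
right sensor world pos = (2, -6); dR² = 180
sL = 200/100 = 2
sR = 200/180 = 10/9
mL = 1/2·sL + -1/2·sR = 4/9
mR = 0·sL + -1·sR = -10/9

2 10/9 4/9 -10/9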